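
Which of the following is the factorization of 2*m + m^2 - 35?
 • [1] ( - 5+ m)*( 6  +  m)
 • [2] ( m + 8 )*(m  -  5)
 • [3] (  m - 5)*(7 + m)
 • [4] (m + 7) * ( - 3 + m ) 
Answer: 3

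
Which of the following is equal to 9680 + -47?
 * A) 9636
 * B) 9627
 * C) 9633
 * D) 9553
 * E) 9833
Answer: C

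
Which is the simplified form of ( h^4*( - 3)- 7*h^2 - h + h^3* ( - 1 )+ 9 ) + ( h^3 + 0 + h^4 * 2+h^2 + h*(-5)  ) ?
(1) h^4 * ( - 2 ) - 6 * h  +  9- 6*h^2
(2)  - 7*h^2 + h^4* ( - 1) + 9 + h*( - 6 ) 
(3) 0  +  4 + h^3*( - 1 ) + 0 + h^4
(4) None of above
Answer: 4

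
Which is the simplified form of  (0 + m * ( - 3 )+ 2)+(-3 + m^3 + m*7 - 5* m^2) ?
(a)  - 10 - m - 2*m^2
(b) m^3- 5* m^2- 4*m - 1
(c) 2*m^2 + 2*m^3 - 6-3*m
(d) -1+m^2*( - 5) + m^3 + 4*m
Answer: d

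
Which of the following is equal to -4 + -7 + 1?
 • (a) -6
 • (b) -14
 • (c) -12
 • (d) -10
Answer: d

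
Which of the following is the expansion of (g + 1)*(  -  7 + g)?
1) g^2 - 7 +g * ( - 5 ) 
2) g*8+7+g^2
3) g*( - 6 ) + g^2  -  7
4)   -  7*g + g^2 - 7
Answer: 3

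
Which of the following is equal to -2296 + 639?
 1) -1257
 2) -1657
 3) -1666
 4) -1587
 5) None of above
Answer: 2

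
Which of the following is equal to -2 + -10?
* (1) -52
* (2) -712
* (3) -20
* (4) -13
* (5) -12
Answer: 5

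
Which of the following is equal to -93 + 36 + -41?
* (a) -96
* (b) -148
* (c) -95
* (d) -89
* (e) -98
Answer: e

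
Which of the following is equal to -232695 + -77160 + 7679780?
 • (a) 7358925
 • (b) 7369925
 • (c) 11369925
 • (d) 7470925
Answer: b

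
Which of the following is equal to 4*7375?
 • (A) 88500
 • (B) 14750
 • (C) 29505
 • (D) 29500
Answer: D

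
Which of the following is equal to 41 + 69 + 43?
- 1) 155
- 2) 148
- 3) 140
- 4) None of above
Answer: 4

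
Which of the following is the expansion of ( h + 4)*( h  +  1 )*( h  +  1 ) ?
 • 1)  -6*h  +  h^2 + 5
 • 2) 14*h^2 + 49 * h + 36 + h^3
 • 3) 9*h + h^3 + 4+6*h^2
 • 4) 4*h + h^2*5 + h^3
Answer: 3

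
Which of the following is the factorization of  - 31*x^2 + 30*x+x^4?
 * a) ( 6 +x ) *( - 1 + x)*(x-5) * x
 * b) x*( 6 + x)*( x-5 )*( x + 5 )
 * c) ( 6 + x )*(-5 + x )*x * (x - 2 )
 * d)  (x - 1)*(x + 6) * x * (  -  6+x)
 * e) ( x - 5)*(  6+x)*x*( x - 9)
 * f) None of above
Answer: a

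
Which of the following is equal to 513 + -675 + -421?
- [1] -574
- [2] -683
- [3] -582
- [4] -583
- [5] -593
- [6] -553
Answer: 4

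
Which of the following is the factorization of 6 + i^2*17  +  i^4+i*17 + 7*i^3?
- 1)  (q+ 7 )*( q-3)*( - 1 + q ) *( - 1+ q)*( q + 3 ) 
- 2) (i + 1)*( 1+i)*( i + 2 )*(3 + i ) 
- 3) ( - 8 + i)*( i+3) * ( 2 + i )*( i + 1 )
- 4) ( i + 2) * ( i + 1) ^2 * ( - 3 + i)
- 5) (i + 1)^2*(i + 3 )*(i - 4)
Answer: 2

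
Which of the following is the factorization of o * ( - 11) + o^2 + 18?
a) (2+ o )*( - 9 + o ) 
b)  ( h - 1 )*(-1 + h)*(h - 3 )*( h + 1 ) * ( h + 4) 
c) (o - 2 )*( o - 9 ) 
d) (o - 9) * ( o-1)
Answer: c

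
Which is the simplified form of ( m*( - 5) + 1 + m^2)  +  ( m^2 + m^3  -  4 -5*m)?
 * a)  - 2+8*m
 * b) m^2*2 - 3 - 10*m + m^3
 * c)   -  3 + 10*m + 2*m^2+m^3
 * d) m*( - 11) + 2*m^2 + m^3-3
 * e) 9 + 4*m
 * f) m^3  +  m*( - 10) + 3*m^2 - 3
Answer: b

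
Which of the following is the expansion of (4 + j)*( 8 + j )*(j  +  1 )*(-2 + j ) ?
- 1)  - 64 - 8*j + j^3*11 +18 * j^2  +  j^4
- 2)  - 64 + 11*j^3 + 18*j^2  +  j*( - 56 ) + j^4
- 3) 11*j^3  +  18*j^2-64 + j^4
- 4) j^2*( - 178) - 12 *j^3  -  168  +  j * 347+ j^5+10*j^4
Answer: 2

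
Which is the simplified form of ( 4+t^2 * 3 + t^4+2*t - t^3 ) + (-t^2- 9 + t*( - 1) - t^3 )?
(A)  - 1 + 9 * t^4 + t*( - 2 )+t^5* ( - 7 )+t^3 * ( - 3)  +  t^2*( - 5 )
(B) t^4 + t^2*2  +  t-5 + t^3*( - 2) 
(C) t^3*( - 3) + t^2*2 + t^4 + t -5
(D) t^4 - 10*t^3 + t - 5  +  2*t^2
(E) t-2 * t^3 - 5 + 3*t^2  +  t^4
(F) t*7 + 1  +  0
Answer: B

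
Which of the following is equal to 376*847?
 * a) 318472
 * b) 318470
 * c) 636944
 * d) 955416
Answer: a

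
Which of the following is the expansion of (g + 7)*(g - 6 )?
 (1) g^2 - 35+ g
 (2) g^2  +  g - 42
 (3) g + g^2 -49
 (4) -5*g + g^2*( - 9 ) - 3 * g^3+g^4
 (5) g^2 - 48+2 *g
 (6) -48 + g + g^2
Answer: 2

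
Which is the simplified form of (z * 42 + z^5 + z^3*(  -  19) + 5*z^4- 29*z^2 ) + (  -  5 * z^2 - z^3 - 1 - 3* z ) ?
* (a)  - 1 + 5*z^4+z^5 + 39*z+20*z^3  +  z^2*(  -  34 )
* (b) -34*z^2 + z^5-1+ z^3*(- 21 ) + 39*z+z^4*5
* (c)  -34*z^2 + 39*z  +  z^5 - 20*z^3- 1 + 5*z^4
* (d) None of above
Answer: c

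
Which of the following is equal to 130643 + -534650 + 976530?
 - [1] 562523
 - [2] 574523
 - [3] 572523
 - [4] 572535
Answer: 3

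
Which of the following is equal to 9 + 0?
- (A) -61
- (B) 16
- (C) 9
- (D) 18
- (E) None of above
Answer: C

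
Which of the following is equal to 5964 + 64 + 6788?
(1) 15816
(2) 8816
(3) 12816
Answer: 3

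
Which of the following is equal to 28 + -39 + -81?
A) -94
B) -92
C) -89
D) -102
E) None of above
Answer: B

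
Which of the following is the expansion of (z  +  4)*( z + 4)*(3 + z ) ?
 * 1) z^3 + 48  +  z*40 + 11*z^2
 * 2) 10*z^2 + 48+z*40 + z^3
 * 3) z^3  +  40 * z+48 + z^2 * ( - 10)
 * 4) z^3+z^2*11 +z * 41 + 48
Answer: 1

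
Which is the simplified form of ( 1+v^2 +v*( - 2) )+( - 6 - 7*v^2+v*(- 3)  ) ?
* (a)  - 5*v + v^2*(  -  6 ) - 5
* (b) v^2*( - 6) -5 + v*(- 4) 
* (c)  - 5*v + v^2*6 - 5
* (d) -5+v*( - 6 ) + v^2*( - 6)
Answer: a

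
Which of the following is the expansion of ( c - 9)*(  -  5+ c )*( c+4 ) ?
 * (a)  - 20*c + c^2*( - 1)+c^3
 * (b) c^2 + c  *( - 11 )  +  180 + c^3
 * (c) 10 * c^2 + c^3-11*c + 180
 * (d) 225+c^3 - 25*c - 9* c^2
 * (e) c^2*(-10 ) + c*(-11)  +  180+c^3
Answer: e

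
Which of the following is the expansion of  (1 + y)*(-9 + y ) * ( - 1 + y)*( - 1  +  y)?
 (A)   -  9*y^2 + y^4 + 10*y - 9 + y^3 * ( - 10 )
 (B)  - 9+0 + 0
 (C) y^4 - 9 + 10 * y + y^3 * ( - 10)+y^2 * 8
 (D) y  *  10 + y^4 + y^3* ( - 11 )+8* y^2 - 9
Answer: C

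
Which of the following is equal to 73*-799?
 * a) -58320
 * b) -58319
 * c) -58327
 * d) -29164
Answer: c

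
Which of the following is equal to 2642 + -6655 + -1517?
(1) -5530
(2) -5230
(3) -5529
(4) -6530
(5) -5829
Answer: 1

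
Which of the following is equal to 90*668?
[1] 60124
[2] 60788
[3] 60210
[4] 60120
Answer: 4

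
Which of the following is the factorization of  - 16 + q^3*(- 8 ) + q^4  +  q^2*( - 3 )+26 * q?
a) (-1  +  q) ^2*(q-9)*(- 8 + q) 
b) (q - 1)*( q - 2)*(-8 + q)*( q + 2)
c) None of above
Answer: c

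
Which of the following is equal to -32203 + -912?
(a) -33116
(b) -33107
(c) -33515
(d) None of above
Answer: d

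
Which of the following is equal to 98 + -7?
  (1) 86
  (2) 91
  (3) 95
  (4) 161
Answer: 2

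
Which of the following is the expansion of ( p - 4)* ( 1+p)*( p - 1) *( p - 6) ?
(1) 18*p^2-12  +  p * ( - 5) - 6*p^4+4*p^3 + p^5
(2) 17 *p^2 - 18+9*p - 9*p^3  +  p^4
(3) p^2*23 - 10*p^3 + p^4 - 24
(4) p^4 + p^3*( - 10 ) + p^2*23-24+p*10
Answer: 4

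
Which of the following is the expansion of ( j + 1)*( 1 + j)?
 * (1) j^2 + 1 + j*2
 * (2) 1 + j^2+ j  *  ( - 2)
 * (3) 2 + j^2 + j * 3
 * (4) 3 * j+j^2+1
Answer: 1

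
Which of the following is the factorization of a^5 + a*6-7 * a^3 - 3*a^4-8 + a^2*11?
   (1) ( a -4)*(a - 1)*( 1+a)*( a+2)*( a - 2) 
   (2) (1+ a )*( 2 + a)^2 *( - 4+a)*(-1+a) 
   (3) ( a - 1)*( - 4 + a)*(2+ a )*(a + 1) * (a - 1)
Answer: 3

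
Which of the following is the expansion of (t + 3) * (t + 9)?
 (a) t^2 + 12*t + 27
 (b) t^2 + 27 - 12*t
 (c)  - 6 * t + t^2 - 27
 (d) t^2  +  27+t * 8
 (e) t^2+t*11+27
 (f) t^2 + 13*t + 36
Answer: a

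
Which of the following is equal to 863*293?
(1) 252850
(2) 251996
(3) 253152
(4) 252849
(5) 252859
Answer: 5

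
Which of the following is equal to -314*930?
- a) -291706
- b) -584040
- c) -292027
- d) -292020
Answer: d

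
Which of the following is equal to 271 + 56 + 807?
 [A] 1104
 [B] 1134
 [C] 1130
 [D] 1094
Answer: B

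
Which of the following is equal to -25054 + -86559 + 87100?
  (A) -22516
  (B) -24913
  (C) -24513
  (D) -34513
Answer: C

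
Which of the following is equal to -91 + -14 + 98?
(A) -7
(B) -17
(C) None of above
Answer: A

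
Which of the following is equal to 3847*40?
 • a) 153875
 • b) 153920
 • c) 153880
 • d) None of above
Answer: c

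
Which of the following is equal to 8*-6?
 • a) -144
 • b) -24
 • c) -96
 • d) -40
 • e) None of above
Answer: e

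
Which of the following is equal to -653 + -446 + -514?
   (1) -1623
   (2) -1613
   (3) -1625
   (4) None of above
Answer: 2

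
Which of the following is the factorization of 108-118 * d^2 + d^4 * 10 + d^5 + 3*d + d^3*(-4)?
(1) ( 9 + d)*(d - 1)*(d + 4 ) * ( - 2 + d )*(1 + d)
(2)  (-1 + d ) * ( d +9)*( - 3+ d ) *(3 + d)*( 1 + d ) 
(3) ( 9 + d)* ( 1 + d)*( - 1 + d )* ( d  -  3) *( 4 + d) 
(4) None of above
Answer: 3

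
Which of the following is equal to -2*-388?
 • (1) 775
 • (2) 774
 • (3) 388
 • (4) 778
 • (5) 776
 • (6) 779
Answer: 5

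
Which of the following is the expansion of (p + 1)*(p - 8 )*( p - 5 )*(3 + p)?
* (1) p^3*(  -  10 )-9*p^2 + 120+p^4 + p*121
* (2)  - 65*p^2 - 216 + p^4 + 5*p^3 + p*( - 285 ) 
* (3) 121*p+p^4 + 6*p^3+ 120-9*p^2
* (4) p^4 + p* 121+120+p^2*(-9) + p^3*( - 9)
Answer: 4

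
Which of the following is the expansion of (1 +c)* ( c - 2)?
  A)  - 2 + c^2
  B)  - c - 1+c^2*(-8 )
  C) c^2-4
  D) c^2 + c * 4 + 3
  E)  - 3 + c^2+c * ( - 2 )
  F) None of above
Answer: F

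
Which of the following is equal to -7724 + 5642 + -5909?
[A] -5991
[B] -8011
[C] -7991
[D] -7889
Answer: C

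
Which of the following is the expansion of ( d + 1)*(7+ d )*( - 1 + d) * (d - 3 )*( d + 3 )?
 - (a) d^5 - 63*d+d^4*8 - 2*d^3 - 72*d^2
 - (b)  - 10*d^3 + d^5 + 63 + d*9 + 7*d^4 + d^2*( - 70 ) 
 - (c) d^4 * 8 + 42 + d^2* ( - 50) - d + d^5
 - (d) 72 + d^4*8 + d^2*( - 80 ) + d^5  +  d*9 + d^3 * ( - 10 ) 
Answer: b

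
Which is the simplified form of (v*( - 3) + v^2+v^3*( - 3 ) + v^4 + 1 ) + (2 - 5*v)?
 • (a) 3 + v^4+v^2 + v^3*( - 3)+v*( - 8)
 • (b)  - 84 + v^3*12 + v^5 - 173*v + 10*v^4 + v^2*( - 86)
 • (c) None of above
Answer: a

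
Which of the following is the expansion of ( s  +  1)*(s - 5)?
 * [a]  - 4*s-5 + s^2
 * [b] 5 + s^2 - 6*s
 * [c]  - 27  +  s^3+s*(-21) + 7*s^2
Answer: a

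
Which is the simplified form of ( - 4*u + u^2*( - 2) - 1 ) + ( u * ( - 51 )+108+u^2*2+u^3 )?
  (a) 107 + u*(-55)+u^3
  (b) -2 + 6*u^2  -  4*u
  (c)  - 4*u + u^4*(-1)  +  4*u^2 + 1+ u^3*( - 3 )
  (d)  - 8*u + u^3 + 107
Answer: a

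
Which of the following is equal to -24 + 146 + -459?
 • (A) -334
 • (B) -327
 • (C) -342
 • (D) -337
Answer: D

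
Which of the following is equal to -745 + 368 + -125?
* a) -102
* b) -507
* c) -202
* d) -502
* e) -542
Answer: d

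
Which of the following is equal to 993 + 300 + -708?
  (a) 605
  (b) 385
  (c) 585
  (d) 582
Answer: c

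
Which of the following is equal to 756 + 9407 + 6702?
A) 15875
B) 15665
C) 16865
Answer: C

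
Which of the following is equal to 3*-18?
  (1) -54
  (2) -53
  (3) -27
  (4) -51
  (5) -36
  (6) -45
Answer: 1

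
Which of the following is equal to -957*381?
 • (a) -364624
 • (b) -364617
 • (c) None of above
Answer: b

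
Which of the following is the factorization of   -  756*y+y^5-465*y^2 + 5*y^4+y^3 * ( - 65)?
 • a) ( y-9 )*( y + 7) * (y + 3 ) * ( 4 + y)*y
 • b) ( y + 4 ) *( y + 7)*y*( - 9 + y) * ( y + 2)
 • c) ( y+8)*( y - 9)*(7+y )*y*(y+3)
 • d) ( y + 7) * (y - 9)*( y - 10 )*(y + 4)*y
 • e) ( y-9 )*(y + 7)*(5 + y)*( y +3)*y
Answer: a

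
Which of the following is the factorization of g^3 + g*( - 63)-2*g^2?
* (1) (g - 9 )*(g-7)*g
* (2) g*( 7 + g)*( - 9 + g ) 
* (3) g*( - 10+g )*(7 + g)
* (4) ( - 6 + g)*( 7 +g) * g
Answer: 2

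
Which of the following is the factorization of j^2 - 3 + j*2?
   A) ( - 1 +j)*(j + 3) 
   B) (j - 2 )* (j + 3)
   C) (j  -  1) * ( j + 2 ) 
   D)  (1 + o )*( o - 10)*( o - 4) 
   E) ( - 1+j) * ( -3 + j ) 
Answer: A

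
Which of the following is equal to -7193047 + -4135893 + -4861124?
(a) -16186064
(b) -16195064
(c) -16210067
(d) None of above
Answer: d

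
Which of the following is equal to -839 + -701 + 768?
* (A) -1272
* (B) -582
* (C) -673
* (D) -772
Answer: D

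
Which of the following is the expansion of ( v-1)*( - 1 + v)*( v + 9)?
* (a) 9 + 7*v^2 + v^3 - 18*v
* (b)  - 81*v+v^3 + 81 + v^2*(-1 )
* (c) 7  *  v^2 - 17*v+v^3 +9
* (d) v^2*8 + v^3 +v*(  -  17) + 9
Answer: c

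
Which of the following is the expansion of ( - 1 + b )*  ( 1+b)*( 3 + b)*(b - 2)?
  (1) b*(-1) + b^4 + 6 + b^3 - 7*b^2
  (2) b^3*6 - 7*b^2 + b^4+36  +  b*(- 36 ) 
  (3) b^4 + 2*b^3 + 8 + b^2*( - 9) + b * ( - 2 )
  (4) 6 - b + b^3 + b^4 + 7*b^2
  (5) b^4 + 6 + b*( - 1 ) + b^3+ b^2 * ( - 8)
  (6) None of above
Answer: 1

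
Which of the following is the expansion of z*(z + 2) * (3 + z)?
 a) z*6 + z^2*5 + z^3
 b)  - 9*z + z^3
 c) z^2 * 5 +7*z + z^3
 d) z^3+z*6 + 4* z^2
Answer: a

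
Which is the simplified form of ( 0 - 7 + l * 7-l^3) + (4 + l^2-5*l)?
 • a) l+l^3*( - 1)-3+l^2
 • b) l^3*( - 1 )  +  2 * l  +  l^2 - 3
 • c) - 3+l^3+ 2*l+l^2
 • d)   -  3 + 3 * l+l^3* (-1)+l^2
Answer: b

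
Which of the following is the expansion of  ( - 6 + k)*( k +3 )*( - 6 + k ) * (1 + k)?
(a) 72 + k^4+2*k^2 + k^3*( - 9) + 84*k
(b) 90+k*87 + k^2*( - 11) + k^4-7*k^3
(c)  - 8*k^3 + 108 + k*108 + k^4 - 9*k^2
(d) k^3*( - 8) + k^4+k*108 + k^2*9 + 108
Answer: c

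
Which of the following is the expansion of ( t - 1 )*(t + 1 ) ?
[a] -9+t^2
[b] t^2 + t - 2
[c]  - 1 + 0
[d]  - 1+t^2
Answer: d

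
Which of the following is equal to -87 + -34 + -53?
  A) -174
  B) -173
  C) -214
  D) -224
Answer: A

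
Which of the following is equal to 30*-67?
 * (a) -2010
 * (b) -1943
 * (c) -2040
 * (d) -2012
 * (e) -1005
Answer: a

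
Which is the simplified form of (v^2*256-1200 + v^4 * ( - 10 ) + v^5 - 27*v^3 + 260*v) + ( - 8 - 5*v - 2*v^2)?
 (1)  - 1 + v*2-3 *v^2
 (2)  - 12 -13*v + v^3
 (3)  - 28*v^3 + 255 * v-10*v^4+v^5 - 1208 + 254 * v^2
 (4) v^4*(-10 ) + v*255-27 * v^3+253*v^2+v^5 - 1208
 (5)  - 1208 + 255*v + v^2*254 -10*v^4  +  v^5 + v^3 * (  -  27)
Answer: 5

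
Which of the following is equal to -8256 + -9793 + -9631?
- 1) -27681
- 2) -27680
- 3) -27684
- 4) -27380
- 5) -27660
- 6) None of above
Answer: 2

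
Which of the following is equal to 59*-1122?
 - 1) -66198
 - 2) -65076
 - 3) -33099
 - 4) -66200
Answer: 1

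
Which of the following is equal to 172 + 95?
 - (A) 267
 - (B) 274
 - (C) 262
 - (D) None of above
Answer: A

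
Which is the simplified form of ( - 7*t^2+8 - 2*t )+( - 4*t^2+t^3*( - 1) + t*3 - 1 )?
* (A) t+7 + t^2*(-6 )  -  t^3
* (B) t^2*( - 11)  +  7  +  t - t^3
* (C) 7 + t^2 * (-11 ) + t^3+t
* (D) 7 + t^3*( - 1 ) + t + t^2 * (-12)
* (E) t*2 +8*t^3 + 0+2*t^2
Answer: B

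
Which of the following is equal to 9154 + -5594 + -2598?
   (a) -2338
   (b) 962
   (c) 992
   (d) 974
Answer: b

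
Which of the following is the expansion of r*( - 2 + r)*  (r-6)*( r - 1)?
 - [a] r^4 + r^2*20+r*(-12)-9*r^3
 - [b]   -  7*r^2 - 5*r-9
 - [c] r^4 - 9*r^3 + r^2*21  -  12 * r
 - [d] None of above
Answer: a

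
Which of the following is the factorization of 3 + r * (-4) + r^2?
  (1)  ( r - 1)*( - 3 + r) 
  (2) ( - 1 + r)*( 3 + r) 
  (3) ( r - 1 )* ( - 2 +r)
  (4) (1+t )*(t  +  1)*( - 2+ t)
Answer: 1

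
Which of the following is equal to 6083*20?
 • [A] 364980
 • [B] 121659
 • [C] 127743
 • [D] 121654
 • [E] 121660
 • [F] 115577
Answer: E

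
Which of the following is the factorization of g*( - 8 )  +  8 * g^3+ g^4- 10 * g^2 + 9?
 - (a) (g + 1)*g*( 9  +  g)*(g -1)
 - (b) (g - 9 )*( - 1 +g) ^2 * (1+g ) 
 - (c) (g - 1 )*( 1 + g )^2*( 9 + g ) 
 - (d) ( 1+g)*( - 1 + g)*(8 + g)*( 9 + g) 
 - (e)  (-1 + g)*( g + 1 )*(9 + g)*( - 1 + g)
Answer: e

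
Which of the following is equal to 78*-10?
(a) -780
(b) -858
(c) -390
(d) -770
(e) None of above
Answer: a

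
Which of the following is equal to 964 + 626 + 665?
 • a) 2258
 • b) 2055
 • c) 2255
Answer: c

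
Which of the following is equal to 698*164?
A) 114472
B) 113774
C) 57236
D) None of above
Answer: A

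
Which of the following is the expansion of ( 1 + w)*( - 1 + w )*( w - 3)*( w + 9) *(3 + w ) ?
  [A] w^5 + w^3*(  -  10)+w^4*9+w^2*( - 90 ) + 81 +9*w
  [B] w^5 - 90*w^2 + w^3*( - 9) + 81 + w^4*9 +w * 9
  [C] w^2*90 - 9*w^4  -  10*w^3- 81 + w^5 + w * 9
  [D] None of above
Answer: A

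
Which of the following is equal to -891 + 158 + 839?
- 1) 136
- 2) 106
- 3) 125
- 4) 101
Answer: 2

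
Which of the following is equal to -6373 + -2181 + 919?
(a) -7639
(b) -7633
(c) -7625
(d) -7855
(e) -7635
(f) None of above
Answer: e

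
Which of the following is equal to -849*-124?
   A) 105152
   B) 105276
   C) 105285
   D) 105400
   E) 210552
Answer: B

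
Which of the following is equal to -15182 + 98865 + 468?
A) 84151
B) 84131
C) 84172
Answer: A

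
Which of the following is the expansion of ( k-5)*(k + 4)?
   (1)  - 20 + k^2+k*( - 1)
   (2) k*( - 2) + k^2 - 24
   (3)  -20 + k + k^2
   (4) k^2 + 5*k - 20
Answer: 1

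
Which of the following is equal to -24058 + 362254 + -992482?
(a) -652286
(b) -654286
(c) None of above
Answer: b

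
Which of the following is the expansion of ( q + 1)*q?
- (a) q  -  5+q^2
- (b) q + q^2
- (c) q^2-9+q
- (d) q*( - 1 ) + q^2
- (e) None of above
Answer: b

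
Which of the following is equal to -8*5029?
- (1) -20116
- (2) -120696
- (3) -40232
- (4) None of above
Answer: 3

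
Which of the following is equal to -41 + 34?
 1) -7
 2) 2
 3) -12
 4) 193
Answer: 1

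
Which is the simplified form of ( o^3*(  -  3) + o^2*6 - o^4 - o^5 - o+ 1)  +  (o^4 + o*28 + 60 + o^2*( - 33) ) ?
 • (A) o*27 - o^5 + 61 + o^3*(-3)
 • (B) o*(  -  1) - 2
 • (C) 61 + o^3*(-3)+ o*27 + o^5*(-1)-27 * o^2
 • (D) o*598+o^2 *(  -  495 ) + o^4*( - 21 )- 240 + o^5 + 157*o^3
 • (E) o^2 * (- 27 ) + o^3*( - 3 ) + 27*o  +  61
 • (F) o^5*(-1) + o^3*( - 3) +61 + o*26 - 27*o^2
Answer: C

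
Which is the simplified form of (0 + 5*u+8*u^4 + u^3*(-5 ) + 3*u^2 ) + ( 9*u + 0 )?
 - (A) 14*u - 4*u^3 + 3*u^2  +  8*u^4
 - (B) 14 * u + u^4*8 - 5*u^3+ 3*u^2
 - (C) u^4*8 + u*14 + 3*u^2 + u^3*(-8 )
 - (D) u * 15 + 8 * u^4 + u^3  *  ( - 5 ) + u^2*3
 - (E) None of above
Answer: B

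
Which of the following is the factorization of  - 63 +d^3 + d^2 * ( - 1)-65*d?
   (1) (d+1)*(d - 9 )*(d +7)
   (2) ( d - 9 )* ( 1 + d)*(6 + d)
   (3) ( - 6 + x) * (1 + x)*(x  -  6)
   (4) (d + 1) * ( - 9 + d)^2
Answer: 1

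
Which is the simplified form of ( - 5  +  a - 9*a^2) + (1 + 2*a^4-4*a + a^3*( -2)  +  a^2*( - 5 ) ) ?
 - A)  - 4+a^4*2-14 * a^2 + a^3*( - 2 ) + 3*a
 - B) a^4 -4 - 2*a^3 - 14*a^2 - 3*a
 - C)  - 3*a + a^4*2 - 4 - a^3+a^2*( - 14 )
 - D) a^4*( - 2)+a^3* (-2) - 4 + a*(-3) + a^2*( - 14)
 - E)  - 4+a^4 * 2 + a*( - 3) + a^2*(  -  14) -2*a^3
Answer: E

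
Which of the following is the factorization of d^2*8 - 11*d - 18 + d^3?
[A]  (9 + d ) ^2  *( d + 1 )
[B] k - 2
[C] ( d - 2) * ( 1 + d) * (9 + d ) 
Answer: C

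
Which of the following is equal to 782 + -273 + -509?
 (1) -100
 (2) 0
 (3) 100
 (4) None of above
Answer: 2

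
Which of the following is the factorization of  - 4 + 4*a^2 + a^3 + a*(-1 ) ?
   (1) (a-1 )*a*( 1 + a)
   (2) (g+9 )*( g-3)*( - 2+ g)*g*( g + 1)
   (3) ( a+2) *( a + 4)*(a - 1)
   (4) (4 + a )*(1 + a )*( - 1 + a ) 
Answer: 4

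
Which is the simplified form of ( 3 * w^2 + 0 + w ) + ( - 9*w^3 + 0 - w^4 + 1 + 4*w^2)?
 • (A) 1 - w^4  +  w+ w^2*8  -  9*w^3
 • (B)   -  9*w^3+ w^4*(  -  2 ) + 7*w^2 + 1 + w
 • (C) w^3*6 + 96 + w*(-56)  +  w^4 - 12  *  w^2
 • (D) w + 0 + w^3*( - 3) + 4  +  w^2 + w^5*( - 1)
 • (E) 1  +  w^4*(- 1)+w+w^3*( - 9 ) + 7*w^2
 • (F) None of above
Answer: E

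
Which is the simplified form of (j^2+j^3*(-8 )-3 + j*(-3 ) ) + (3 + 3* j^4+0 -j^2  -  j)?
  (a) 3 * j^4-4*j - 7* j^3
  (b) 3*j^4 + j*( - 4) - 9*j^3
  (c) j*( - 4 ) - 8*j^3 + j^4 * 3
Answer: c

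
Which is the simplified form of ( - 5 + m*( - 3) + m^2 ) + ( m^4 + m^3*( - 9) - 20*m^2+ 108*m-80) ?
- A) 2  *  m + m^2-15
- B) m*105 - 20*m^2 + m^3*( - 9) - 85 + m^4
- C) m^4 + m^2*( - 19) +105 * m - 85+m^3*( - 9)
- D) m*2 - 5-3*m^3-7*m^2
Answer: C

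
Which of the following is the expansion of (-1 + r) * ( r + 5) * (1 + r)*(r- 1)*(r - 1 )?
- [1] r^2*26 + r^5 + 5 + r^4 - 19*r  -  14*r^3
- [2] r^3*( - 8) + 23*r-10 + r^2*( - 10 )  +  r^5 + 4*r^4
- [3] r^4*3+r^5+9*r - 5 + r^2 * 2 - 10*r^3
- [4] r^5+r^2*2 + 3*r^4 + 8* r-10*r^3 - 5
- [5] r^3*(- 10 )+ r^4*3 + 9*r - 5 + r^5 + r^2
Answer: 3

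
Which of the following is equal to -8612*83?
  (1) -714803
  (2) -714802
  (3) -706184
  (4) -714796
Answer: 4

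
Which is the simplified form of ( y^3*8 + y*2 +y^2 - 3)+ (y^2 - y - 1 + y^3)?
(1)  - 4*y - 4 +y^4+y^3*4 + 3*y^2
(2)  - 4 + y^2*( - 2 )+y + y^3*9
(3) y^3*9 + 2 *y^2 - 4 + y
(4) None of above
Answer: 3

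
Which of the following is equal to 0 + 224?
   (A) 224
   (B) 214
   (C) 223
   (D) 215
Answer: A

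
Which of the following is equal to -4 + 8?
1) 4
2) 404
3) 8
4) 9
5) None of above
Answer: 1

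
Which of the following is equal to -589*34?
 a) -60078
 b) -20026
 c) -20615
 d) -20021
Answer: b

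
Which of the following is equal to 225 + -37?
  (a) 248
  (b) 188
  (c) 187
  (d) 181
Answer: b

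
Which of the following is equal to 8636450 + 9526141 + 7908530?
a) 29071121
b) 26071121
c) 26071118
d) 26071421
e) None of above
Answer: b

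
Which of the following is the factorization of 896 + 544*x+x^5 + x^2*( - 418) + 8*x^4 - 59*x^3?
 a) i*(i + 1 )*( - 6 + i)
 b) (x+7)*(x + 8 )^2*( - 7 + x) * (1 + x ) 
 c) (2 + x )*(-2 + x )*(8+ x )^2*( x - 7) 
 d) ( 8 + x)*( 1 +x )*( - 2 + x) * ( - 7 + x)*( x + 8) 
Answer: d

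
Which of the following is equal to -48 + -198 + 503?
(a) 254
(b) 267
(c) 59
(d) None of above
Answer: d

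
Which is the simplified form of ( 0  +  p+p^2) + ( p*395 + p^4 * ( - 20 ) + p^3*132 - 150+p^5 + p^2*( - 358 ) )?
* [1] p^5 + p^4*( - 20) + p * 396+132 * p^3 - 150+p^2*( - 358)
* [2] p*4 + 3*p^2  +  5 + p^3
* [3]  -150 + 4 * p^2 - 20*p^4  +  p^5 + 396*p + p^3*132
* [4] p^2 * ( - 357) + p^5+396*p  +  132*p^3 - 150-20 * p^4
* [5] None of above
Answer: 4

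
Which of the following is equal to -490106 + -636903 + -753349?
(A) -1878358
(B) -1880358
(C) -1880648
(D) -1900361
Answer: B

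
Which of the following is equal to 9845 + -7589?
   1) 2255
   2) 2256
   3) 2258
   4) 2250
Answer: 2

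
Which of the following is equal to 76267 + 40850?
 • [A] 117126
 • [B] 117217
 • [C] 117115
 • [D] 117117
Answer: D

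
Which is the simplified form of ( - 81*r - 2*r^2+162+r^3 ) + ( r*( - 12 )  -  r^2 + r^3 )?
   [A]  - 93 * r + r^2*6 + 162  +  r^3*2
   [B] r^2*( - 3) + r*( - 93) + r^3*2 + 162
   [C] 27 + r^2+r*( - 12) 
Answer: B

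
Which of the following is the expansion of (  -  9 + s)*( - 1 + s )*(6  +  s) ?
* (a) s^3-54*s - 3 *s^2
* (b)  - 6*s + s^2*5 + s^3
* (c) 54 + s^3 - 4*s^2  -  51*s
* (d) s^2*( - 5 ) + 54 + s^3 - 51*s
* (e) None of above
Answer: c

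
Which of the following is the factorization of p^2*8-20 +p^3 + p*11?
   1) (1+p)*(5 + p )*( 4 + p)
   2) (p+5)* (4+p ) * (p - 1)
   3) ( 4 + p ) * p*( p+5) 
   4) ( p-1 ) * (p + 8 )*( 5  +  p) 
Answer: 2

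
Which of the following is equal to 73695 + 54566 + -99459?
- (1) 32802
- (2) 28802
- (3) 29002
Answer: 2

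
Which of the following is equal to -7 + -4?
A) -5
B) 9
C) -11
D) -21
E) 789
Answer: C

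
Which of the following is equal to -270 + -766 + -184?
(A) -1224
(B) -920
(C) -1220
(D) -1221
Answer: C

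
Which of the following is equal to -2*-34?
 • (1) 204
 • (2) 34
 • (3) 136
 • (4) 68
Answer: 4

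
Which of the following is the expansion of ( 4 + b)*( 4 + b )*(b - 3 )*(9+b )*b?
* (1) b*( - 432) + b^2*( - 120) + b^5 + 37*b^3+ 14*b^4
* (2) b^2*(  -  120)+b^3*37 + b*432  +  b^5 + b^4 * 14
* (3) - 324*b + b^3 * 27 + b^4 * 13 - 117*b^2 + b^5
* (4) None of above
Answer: 1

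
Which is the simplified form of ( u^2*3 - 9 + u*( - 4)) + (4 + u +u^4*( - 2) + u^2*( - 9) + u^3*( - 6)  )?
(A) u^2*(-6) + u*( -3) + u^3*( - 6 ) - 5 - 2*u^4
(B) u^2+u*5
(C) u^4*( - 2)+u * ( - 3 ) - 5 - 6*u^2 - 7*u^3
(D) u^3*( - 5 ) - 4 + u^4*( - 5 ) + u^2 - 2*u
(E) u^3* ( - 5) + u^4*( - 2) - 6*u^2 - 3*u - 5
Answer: A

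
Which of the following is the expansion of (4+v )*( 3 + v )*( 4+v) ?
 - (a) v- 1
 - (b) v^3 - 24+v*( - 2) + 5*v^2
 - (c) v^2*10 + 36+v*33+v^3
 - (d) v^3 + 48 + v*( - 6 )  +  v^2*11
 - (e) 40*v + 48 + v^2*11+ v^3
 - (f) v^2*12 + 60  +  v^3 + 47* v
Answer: e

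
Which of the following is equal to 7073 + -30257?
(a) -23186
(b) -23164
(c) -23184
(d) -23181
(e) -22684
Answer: c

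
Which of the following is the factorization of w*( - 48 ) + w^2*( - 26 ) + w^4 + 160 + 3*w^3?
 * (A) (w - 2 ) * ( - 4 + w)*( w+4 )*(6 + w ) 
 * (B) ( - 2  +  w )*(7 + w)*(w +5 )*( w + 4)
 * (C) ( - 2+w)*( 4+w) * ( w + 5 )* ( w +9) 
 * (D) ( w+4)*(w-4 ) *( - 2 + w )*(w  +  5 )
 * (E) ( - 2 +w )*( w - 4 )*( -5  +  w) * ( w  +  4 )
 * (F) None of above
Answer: D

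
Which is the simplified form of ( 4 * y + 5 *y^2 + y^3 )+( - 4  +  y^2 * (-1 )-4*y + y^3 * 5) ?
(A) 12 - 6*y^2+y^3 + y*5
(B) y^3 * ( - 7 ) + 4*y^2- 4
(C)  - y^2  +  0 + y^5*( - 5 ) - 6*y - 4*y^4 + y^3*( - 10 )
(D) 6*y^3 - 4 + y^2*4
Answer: D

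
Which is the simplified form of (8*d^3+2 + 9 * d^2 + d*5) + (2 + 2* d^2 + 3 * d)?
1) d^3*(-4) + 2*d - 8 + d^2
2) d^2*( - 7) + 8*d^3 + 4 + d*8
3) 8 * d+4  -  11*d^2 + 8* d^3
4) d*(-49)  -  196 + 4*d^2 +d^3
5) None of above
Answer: 5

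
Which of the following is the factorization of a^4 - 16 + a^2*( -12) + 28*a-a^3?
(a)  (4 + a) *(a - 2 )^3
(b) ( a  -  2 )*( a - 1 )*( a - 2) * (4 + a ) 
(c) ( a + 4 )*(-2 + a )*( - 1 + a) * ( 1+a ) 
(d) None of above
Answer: b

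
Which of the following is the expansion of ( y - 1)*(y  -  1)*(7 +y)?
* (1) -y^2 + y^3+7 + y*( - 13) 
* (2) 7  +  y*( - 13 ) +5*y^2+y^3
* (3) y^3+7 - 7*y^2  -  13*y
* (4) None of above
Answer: 2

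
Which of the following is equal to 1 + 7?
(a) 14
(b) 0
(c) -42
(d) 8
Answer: d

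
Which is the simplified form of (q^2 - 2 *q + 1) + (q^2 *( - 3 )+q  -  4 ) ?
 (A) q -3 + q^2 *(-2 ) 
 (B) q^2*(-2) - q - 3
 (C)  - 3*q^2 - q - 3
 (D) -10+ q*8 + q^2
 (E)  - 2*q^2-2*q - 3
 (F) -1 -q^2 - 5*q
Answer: B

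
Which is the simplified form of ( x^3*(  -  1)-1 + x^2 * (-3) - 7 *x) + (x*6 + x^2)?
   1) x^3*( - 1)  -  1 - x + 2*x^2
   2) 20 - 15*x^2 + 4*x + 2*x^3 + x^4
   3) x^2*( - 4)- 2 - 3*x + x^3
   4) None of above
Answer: 4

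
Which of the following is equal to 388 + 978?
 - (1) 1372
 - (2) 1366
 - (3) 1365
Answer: 2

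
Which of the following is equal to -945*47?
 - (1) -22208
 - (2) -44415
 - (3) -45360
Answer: 2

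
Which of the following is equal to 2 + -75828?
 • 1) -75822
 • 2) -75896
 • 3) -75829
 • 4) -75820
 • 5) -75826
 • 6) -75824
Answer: 5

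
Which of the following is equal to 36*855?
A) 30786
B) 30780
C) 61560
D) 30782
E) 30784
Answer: B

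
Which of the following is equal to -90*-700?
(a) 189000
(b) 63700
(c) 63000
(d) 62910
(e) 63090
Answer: c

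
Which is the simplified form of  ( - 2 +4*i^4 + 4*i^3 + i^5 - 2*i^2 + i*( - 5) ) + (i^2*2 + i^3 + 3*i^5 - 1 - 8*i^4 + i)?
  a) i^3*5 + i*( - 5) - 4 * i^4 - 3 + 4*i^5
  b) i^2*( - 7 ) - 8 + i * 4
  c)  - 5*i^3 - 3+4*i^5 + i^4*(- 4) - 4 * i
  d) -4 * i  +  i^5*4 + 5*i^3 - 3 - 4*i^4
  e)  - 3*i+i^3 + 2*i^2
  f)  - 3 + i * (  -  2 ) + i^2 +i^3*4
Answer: d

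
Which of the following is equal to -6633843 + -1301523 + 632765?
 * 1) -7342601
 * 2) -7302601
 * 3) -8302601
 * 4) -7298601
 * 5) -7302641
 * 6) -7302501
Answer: 2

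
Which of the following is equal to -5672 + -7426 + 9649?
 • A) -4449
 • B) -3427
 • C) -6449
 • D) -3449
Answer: D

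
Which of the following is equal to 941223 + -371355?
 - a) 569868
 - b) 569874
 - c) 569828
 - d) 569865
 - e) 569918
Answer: a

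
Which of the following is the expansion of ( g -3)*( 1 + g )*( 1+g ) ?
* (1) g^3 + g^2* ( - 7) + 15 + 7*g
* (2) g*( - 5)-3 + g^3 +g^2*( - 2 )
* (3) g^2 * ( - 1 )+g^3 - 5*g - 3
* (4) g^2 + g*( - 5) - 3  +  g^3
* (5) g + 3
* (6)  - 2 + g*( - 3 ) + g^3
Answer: 3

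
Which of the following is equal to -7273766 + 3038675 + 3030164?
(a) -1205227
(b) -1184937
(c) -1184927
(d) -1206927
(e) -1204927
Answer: e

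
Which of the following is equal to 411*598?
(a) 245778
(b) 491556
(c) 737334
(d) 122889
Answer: a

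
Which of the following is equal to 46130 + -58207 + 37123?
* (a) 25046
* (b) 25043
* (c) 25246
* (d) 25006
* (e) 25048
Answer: a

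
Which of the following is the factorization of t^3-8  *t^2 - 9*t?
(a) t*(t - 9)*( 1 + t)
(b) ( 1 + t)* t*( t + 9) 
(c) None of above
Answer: a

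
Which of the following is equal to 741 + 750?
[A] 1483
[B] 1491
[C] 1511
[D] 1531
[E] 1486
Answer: B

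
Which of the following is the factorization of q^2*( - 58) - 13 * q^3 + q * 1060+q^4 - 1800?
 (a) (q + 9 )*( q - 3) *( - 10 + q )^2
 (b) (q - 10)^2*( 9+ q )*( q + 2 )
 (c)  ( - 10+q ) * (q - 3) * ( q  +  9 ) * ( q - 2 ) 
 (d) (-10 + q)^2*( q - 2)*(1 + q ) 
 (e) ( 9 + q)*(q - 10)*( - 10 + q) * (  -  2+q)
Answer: e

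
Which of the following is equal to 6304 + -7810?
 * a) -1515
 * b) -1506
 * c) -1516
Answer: b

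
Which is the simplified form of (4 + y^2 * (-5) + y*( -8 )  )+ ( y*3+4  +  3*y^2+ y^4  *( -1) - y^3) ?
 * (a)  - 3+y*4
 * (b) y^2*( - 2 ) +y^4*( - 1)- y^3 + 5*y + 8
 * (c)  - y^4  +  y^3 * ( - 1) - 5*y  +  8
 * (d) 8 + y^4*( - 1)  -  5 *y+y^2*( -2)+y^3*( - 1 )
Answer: d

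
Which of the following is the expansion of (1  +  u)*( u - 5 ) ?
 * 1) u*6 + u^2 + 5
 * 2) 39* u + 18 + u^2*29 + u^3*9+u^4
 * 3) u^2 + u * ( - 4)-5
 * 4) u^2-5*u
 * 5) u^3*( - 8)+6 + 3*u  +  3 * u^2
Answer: 3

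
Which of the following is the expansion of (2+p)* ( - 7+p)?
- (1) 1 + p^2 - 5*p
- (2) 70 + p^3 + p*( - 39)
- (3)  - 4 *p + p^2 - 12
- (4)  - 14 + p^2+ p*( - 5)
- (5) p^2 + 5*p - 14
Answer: 4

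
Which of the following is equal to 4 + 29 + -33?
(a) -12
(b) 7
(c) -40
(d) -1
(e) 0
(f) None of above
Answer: e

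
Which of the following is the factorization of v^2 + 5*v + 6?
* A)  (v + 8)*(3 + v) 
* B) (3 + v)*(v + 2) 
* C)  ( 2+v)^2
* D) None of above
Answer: B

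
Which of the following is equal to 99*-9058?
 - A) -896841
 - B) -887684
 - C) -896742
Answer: C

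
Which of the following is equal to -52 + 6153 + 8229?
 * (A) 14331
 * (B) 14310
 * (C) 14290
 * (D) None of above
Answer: D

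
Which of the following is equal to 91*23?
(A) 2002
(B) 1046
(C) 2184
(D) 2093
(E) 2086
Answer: D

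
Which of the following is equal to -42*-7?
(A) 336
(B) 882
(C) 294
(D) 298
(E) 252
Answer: C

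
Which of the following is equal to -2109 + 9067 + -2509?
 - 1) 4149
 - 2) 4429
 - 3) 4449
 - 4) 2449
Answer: 3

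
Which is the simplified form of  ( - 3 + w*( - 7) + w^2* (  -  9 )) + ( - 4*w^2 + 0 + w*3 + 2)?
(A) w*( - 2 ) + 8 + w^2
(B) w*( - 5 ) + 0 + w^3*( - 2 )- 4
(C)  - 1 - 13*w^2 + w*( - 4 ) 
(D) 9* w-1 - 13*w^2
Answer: C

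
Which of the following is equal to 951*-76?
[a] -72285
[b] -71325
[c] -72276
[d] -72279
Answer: c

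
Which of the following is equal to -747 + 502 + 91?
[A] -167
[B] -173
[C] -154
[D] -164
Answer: C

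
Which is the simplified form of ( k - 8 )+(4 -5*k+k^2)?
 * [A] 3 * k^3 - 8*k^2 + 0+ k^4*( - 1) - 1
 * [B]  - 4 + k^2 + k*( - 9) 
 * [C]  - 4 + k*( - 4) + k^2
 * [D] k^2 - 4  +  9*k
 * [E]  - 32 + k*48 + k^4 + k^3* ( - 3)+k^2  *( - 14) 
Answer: C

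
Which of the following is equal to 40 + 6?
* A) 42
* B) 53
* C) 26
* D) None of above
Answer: D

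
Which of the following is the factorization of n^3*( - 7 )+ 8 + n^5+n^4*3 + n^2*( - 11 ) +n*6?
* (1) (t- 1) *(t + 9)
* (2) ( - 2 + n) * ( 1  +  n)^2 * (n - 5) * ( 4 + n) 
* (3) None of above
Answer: 3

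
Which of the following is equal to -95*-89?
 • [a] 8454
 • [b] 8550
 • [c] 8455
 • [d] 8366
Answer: c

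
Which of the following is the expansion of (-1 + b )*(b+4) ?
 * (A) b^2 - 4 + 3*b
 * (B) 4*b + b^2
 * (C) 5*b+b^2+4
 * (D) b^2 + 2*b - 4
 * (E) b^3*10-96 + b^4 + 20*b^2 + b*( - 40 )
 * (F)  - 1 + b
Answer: A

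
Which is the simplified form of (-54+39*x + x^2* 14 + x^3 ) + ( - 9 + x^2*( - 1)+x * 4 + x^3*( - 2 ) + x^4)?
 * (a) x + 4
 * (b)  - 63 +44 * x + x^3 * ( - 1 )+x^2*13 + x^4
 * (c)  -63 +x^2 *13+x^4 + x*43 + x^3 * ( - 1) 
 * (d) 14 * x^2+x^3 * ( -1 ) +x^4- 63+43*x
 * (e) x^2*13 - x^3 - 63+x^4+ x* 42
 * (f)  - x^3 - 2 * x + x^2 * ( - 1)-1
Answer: c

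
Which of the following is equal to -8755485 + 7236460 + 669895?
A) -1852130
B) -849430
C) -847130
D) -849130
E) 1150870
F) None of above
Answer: D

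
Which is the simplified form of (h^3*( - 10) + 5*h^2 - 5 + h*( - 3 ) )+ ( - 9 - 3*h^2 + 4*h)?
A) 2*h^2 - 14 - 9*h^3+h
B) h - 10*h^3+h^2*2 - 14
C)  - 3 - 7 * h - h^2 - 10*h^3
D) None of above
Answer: B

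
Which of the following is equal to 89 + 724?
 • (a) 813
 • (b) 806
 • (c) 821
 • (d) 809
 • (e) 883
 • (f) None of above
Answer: a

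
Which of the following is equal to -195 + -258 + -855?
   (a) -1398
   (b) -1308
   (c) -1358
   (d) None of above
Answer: b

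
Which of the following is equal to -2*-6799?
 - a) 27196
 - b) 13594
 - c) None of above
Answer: c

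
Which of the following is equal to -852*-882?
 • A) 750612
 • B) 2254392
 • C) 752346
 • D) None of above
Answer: D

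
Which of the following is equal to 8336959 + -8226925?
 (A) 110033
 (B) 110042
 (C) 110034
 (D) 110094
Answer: C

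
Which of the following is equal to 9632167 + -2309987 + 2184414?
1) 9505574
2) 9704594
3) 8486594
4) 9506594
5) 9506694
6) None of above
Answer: 4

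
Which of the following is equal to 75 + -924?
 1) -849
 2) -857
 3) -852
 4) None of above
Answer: 1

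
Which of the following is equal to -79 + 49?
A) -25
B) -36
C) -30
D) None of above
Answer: C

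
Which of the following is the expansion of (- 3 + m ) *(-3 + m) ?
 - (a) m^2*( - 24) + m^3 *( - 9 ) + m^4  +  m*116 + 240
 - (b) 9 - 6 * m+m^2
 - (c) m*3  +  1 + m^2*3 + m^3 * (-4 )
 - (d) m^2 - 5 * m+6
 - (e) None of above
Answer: b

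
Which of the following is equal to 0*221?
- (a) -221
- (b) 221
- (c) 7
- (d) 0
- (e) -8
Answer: d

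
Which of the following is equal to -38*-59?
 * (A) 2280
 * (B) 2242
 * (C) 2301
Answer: B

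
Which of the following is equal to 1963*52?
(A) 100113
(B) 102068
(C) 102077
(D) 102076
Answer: D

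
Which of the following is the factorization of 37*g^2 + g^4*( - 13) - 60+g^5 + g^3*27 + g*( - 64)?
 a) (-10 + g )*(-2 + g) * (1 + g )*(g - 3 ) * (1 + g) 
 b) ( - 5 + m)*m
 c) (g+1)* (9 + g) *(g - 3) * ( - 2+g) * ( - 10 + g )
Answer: a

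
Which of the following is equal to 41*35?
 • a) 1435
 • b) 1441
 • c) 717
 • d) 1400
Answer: a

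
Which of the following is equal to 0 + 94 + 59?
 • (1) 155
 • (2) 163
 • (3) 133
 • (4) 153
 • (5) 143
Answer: 4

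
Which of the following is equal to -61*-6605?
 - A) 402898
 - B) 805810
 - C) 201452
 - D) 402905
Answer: D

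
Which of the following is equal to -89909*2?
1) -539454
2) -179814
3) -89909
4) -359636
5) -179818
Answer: 5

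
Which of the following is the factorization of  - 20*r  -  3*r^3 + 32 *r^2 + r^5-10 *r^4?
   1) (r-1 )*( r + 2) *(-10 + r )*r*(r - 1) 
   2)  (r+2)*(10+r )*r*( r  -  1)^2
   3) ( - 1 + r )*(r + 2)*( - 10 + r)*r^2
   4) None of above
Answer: 1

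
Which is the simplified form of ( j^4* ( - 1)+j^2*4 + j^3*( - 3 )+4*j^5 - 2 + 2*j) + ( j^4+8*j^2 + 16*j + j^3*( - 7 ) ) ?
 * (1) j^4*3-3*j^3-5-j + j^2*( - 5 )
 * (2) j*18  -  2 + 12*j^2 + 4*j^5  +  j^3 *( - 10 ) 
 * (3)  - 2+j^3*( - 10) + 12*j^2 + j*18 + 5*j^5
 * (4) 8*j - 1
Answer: 2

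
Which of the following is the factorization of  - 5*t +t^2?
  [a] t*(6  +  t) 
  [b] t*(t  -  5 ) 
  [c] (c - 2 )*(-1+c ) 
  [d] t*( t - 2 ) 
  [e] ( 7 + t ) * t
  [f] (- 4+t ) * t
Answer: b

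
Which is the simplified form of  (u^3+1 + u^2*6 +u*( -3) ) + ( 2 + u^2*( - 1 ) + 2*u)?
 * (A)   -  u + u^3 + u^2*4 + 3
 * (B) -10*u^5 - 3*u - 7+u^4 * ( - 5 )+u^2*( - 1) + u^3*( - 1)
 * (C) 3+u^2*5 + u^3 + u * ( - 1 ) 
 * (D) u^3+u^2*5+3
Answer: C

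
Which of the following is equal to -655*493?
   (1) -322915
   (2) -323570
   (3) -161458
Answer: 1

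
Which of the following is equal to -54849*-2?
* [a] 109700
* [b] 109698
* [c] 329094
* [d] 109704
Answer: b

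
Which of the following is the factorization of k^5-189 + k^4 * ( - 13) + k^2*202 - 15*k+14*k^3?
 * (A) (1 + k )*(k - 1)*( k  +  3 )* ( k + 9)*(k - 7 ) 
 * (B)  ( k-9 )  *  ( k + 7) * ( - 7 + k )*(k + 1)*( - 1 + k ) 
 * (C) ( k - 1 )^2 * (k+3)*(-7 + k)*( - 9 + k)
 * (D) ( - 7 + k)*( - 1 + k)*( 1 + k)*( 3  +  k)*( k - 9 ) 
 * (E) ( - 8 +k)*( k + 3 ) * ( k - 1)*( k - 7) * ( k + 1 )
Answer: D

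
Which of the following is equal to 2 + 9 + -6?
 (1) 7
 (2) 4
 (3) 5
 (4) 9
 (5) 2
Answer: 3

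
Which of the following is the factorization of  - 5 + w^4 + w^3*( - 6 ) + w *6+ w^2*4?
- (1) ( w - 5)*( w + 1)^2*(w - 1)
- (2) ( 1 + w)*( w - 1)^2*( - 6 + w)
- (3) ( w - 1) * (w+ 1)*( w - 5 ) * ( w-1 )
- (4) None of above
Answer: 3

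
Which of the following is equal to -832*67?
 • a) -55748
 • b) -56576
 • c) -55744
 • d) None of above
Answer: c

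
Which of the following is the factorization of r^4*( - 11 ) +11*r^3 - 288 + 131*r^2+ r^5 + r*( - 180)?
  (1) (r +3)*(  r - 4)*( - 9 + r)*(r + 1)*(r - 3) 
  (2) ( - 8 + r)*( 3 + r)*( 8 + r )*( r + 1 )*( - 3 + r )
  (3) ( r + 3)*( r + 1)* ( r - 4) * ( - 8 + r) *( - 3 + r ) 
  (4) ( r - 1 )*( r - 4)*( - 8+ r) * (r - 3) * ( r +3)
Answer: 3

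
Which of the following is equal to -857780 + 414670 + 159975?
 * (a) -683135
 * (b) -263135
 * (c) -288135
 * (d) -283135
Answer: d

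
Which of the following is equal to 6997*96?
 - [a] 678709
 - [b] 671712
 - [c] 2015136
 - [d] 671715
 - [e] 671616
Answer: b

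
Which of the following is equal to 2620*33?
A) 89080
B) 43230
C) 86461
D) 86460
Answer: D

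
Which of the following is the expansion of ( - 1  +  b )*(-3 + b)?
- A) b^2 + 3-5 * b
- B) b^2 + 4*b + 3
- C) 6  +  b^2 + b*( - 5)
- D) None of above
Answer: D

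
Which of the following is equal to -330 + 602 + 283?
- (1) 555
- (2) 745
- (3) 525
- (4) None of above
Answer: 1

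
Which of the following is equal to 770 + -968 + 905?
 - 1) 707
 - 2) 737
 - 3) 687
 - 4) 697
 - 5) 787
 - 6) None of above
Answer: 1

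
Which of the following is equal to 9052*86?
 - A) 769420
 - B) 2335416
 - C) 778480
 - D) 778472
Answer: D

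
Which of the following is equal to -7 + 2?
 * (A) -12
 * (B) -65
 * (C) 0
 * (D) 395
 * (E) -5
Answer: E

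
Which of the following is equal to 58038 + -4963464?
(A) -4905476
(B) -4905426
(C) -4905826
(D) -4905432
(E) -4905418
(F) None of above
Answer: B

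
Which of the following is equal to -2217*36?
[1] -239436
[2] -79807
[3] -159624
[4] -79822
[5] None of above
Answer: 5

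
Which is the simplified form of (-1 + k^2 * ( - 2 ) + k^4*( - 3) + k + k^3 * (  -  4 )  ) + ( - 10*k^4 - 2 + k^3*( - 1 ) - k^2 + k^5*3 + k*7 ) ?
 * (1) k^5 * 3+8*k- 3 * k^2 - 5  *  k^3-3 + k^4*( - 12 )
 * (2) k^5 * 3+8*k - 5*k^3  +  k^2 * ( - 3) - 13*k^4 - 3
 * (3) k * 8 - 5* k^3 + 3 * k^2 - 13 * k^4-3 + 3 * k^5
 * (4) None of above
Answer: 2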